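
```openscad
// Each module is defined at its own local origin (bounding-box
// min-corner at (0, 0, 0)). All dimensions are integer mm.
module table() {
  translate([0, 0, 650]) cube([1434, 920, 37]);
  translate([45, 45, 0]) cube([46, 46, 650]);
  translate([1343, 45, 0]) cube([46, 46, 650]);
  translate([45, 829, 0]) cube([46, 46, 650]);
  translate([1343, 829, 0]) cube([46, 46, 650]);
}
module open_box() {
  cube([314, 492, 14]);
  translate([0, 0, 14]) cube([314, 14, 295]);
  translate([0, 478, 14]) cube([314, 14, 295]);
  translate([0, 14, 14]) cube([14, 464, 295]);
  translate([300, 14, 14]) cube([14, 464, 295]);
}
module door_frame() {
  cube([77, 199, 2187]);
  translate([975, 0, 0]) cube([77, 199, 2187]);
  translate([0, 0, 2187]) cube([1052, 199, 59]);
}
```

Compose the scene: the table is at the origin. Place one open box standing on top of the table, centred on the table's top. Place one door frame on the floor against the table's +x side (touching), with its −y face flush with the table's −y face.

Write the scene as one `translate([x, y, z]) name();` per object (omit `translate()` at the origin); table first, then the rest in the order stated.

table();
translate([560, 214, 687]) open_box();
translate([1434, 0, 0]) door_frame();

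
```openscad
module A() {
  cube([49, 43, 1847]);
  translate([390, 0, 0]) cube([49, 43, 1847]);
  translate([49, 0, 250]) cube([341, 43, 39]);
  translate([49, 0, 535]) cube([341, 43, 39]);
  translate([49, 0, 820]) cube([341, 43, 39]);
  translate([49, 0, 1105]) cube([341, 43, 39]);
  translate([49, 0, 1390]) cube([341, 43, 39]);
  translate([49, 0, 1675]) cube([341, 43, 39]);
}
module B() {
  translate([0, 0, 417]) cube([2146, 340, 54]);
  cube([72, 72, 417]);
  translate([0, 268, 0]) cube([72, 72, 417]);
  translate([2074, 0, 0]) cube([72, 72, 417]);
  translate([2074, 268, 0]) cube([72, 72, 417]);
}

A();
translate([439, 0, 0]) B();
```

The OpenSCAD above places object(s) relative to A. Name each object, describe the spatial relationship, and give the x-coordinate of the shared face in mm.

The ladder's +x face and the bench's −x face are both at x = 439 mm.

A is a ladder. B is a bench. The bench is against the ladder's +x side, with their −y faces flush. The x-coordinate of the shared face is 439 mm.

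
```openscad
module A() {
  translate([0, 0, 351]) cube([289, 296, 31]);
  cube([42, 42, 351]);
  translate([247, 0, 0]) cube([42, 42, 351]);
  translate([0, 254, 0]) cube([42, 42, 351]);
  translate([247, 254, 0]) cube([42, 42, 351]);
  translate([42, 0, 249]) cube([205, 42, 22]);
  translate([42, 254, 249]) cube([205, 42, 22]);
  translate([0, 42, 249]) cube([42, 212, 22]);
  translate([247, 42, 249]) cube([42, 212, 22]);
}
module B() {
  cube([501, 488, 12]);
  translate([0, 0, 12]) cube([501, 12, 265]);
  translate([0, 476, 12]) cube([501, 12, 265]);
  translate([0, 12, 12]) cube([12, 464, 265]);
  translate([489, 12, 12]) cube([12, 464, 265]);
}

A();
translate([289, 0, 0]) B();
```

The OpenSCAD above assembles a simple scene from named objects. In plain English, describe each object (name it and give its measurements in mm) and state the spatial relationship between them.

A is a simple wooden stool: a rectangular seat 289 mm (x) by 296 mm (y), 31 mm thick, top face at z = 382 mm, on four square legs, each 42×42 mm in cross-section. The legs rest on z = 0, each flush with a corner of the seat. Four stretchers, 42 mm wide and 22 mm tall, connect adjacent legs with their undersides at z = 249 mm, each running between the inner faces of the legs it joins and aligned with the legs' outer faces on the other axis.

B is an open storage box with external size 501×488×277 mm and wall thickness 12 mm (the base is also 12 mm thick). The base covers the whole footprint; the four walls stand on the base, with the y-facing walls full-width and the x-facing walls fitting between their inner faces.

The open box is against the stool's +x side, with their −y faces flush.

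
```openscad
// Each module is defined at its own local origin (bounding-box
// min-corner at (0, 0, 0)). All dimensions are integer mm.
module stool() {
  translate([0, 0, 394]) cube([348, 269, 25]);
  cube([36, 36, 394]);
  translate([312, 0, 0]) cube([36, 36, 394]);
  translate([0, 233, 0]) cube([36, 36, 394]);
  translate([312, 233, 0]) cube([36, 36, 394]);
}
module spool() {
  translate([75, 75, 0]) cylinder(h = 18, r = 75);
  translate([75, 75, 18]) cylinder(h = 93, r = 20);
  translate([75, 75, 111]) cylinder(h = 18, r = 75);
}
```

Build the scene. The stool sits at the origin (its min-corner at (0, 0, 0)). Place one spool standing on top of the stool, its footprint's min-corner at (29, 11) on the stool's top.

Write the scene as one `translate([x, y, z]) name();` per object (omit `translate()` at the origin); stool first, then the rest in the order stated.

stool();
translate([29, 11, 419]) spool();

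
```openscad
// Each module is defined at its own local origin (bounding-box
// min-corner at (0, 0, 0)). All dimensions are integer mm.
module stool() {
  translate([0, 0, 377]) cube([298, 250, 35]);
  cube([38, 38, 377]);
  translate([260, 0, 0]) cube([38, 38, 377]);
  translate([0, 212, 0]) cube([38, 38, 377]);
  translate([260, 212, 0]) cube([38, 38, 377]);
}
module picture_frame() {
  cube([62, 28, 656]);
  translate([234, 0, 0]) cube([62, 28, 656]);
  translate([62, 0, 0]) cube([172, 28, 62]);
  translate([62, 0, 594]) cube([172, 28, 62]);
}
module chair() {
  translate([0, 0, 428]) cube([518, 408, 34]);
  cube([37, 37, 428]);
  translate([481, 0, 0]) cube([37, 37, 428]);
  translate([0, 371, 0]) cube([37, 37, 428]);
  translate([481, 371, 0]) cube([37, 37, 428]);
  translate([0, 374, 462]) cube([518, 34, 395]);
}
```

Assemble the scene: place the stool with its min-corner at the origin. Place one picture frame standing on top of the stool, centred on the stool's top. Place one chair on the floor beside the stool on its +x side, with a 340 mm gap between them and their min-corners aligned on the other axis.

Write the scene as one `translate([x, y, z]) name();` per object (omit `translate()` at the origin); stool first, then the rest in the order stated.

stool();
translate([1, 111, 412]) picture_frame();
translate([638, 0, 0]) chair();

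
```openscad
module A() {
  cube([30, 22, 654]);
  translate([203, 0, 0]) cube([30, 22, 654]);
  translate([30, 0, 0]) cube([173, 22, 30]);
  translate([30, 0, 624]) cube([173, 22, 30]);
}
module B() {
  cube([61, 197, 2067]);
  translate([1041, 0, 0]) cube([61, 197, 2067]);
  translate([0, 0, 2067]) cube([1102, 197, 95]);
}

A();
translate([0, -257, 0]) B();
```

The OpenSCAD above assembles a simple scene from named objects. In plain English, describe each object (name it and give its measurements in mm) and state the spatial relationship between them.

A is a rectangular picture frame lying in the x–z plane (depth along y). The opening is 173 mm wide (x) by 594 mm tall (z), surrounded by a border 30 mm wide on all four sides. The frame is 22 mm deep and is made of two full-height vertical stiles with two horizontal rails fitted between them.

B is a rectangular door frame: two vertical jambs of 61×197 mm section, 2067 mm tall, with a clear opening 980 mm wide between their inner faces. A header 95 mm tall and 197 mm deep lies on top of the jambs and spans the full outside width.

The door frame is on the floor beside the picture frame on its −y side.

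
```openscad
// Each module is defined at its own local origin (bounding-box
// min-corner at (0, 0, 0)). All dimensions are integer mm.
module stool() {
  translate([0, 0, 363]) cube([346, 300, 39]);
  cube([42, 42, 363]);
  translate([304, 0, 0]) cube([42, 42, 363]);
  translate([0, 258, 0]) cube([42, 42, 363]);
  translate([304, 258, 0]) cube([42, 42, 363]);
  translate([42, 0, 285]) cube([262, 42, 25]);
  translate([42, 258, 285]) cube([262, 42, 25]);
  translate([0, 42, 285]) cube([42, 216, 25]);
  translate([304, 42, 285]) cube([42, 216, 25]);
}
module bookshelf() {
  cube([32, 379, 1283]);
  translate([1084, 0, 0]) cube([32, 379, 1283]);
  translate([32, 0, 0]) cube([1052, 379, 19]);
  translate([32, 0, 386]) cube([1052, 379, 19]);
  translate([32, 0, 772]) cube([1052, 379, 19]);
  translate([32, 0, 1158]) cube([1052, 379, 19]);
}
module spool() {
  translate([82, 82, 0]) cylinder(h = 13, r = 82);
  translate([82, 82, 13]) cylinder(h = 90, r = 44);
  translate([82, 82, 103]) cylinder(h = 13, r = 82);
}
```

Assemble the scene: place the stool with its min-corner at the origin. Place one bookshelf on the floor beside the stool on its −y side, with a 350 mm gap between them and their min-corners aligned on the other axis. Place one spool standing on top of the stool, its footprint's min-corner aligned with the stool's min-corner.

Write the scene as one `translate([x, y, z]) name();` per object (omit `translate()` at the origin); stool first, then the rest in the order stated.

stool();
translate([0, -729, 0]) bookshelf();
translate([0, 0, 402]) spool();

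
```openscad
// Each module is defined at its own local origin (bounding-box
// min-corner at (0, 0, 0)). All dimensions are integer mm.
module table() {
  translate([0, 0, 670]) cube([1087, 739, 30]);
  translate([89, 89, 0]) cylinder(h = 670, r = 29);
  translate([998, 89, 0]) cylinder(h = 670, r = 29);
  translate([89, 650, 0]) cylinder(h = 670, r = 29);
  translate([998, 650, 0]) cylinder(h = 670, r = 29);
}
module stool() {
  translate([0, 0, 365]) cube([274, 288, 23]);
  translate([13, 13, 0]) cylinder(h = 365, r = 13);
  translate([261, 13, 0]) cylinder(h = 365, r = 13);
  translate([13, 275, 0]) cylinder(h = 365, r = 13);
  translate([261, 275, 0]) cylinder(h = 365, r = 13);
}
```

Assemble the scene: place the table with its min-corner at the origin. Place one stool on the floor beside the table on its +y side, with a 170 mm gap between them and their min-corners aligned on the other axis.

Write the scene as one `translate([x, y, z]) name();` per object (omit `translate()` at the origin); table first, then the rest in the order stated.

table();
translate([0, 909, 0]) stool();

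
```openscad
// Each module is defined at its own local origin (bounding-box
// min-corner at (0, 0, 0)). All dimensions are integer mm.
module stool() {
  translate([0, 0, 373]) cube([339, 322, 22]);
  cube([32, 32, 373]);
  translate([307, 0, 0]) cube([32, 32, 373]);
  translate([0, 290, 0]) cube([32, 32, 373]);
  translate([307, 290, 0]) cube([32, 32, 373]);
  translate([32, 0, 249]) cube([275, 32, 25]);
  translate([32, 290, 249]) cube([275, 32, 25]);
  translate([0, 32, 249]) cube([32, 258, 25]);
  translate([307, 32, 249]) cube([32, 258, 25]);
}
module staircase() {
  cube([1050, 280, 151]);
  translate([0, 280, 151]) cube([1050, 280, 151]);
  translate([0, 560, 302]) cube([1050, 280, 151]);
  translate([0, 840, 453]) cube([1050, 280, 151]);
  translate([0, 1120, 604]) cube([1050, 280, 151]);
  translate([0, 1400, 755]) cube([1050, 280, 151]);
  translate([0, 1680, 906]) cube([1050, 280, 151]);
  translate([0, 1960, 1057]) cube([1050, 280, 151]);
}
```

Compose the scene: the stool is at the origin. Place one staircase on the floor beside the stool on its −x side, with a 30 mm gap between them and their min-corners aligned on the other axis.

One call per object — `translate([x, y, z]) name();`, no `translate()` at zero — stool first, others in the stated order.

stool();
translate([-1080, 0, 0]) staircase();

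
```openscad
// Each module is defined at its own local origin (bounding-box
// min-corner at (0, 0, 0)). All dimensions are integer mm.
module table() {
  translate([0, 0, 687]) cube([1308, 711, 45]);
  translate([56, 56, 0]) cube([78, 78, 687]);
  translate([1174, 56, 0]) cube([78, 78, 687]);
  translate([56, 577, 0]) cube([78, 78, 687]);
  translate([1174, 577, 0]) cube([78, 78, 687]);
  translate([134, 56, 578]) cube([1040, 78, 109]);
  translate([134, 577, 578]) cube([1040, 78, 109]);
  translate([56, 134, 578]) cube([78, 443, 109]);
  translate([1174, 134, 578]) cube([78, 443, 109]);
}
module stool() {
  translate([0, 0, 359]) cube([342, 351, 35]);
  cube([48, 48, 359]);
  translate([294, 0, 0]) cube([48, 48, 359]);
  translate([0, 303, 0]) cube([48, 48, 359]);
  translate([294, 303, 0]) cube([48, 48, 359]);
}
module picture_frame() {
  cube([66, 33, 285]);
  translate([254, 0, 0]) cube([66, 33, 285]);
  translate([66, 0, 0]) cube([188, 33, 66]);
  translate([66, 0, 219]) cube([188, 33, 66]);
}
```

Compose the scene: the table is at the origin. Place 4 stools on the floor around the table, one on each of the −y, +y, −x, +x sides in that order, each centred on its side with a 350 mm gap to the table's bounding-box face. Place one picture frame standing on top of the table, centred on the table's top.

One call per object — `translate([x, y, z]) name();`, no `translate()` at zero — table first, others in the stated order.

table();
translate([483, -701, 0]) stool();
translate([483, 1061, 0]) stool();
translate([-692, 180, 0]) stool();
translate([1658, 180, 0]) stool();
translate([494, 339, 732]) picture_frame();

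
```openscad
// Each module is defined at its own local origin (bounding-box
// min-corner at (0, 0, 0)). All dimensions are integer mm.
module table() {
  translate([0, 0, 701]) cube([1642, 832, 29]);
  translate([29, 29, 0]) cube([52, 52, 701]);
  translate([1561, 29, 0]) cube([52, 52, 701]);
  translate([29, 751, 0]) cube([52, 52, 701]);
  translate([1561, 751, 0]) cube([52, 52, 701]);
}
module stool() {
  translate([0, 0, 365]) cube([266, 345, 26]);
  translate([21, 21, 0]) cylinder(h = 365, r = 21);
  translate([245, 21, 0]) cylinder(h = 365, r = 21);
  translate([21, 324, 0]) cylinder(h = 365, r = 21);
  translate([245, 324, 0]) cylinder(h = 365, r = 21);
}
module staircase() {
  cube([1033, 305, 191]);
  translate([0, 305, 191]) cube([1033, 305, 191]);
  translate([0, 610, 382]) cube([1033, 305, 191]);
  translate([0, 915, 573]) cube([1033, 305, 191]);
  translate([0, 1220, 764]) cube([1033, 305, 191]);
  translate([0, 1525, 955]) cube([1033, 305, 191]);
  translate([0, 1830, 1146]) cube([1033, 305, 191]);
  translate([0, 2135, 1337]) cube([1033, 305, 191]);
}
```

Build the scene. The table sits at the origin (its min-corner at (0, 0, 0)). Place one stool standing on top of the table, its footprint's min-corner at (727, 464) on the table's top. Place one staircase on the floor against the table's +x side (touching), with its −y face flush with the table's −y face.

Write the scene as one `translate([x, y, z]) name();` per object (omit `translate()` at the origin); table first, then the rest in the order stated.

table();
translate([727, 464, 730]) stool();
translate([1642, 0, 0]) staircase();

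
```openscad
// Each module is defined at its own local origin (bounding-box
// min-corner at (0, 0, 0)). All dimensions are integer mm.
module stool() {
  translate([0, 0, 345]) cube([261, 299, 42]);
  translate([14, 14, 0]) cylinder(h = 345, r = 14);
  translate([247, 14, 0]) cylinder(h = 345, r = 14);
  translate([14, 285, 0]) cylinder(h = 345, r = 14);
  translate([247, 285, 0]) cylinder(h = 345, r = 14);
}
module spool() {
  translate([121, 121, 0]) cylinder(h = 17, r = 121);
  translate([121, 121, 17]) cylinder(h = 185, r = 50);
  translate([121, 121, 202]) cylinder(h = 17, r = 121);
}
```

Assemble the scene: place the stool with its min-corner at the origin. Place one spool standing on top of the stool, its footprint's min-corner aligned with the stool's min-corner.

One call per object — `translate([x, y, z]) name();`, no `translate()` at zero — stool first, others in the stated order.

stool();
translate([0, 0, 387]) spool();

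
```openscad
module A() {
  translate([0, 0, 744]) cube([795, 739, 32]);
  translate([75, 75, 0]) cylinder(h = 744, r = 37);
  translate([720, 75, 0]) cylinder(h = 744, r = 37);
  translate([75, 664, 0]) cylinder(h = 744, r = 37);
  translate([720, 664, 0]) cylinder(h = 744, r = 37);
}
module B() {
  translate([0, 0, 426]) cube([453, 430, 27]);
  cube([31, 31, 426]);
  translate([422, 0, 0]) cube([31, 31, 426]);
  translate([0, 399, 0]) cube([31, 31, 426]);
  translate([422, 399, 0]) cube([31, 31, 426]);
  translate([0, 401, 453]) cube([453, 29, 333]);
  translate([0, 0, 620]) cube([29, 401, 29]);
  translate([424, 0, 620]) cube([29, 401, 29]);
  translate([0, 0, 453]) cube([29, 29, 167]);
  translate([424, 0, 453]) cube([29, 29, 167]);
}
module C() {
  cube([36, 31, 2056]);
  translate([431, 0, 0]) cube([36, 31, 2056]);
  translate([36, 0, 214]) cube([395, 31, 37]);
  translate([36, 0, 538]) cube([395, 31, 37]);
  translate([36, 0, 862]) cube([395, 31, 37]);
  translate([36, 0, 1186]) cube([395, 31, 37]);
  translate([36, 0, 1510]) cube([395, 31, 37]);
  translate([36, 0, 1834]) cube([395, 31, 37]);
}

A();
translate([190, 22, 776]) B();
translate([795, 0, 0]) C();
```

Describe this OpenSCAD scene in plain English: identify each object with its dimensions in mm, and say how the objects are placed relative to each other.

A is a rectangular dining table. The top is 795×739×32 mm with its upper surface at z = 776 mm. It stands on four round legs of 74 mm diameter, each leg's bounding box inset 38 mm from the nearest pair of top edges, running from the floor to the underside of the top.

B is a chair. The seat is a 453×430×27 mm slab with its top at z = 453 mm, on four 31×31 mm corner legs (flush with the seat edges, standing on z = 0). A flat backrest 29 mm thick, 333 mm tall, spans the full seat width and rises from the seat top along its +y edge, rear face flush with the rear of the seat. Two armrests of 29×29 mm section run along each side from the seat's front edge to the front of the backrest, top faces 196 mm above the seat top and outer faces flush with the seat's x-edges; a 29×29 mm post under the front of each armrest stands on the seat at the front corner.

C is a wooden ladder with two side rails of 36×31 mm section and 2056 mm height, set 467 mm apart overall. Between them run 6 rectangular rungs (31 mm deep, 37 mm thick), front faces flush with the rails' −y face. The bottom of the first rung is 214 mm above the floor and each subsequent rung is 324 mm higher than the one below.

The chair is on top of the table. The ladder is against the table's +x side, with their −y faces flush.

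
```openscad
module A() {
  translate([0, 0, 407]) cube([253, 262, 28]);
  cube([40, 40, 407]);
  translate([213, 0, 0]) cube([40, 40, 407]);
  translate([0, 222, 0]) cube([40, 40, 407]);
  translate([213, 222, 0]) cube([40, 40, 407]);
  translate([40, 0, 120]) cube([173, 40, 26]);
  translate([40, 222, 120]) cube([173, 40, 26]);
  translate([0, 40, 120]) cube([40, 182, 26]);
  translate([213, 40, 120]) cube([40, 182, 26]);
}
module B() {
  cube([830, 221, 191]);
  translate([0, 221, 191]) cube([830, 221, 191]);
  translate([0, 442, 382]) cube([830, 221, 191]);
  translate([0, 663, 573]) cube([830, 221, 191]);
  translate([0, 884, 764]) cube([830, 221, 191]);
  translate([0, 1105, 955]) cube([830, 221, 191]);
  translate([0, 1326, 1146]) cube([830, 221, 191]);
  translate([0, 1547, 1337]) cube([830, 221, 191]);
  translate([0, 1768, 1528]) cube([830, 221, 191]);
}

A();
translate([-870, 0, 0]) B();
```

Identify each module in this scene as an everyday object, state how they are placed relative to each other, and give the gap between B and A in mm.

The staircase's nearest face is 40 mm from the stool's −x face.

A is a stool. B is a staircase. The staircase is on the floor beside the stool on its −x side. The gap between the staircase and the stool is 40 mm.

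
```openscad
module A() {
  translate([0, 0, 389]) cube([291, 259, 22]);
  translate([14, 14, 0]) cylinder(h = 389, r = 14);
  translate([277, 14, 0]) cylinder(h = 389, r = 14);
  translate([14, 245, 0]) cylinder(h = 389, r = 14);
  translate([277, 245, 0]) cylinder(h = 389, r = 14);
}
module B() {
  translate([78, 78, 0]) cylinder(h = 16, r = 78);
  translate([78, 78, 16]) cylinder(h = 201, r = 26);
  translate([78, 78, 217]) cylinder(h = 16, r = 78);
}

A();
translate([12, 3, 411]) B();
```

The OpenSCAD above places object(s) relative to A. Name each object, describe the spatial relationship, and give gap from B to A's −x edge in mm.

The spool's min-x is at 12; the stool's min-x is 0; gap = 12 mm.

A is a stool. B is a spool. The spool is on top of the stool. The gap from the spool to the stool's −x edge is 12 mm.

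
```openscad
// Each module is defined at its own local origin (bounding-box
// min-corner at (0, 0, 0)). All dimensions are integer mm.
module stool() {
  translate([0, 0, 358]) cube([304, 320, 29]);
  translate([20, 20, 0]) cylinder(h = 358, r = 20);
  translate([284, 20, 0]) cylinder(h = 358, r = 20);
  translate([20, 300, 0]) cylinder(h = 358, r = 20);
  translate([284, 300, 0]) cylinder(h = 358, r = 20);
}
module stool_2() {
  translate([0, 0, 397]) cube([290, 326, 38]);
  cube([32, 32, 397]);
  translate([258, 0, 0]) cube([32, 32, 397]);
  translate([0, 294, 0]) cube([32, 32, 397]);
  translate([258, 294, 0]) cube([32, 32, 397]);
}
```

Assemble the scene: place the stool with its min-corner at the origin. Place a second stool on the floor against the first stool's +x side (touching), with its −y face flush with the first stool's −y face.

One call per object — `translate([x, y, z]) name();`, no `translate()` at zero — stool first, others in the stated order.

stool();
translate([304, 0, 0]) stool_2();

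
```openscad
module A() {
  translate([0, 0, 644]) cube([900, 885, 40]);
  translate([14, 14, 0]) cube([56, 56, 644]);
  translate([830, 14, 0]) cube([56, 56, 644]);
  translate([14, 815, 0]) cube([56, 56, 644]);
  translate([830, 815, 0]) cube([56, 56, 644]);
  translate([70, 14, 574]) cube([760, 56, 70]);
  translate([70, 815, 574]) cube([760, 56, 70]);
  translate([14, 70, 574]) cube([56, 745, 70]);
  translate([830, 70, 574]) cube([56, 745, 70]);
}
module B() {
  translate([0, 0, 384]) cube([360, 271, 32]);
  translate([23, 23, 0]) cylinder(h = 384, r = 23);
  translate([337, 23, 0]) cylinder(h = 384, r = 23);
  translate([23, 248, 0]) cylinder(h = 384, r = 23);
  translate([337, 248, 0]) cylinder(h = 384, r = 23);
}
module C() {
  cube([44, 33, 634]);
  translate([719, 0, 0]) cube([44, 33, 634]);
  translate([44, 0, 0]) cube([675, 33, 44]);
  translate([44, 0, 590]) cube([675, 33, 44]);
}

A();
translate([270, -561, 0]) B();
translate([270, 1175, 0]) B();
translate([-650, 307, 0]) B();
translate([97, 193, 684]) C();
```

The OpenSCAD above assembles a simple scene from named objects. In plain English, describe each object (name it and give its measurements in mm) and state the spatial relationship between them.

A is a rectangular dining table. The top is 900×885×40 mm with its upper surface at z = 684 mm. It stands on four 56×56 mm square legs, each inset 14 mm from the nearest pair of top edges, running from the floor to the underside of the top. Four apron rails, 56 mm thick and 70 mm tall, run between adjacent legs with their top edges flush with the underside of the top and their outer faces flush with the legs' outer faces.

B is a four-legged stool. The seat is a 360×271×32 mm slab whose top surface is at z = 416 mm; four round legs, each 46 mm in diameter, run from the floor (z = 0) to the underside of the seat, each leg's axis is inset half a diameter from the nearest pair of seat edges (so the leg's bounding box is flush with the corner).

C is a rectangular picture frame lying in the x–z plane (depth along y). The opening is 675 mm wide (x) by 546 mm tall (z), surrounded by a border 44 mm wide on all four sides. The frame is 33 mm deep and is made of two full-height vertical stiles with two horizontal rails fitted between them.

Three stools sit around the table at the −y, +y, −x sides. The picture frame is on top of the table.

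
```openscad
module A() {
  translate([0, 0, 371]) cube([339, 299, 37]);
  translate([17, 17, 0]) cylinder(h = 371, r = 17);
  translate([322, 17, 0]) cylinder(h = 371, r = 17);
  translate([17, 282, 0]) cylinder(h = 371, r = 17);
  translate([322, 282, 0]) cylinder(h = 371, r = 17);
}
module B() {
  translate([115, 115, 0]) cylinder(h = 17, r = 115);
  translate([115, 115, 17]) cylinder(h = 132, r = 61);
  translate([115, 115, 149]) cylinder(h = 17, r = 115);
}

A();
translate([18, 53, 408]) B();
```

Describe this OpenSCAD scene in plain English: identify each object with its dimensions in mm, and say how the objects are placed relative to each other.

A is a four-legged stool. The seat is 339×299 mm, 37 mm thick, top at z = 408 mm. It stands on four round legs, each 34 mm in diameter, from z = 0 to the seat underside, each leg's axis is inset half a diameter from the nearest pair of seat edges (so the leg's bounding box is flush with the corner).

B is a spool: two coaxial disc flanges of radius 115 mm and thickness 17 mm, joined by a core cylinder of radius 61 mm and height 132 mm. The lower flange rests on z = 0 and the three cylinders share a vertical axis.

The spool is on top of the stool.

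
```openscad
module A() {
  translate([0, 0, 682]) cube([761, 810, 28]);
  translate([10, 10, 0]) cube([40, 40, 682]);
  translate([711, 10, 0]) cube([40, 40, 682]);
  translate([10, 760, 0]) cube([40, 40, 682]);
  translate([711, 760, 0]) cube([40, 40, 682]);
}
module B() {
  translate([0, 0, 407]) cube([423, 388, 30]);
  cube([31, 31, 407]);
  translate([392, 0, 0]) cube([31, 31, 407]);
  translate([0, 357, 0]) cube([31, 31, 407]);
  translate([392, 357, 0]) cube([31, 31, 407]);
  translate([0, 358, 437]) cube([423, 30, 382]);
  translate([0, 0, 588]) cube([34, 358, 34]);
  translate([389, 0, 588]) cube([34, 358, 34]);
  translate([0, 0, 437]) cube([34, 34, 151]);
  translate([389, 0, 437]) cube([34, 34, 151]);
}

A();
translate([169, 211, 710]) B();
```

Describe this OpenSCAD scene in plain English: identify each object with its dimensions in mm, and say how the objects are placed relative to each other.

A is a table: top 761 mm (x) × 810 mm (y), 28 mm thick, upper face at z = 710 mm, on four 40×40 mm square legs, each inset 10 mm from the nearest pair of top edges, running from z = 0 to the bottom of the top.

B is a chair. The seat is a 423×388×30 mm slab with its top at z = 437 mm, on four 31×31 mm corner legs (flush with the seat edges, standing on z = 0). A flat backrest 30 mm thick, 382 mm tall, spans the full seat width and rises from the seat top along its +y edge, rear face flush with the rear of the seat. Two armrests of 34×34 mm section run along each side from the seat's front edge to the front of the backrest, top faces 185 mm above the seat top and outer faces flush with the seat's x-edges; a 34×34 mm post under the front of each armrest stands on the seat at the front corner.

The chair is on top of the table, centred.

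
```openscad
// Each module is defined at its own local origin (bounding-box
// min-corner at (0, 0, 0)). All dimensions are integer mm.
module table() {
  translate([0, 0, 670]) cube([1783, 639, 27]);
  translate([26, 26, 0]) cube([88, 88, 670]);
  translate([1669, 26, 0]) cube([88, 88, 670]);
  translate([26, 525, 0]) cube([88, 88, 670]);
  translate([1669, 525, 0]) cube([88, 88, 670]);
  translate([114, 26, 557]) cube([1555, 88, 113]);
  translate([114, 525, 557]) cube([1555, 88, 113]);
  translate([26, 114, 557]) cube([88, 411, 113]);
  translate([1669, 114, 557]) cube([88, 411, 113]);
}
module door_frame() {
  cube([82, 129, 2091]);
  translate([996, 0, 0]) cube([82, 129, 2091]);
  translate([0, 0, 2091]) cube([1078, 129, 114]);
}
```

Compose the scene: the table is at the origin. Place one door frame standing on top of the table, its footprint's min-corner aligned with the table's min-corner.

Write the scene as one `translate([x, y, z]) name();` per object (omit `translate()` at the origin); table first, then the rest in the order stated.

table();
translate([0, 0, 697]) door_frame();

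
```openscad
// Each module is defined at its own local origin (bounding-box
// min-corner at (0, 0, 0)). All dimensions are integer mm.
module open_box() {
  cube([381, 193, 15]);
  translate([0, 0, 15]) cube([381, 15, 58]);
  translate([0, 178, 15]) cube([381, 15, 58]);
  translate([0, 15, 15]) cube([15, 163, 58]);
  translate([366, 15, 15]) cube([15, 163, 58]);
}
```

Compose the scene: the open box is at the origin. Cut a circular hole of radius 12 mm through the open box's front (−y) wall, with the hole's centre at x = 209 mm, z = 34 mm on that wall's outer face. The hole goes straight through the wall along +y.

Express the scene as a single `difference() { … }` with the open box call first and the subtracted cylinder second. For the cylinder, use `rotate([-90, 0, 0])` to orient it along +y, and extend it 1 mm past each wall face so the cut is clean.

difference() {
  open_box();
  translate([209, -1, 34]) rotate([-90, 0, 0]) cylinder(h = 17, r = 12);
}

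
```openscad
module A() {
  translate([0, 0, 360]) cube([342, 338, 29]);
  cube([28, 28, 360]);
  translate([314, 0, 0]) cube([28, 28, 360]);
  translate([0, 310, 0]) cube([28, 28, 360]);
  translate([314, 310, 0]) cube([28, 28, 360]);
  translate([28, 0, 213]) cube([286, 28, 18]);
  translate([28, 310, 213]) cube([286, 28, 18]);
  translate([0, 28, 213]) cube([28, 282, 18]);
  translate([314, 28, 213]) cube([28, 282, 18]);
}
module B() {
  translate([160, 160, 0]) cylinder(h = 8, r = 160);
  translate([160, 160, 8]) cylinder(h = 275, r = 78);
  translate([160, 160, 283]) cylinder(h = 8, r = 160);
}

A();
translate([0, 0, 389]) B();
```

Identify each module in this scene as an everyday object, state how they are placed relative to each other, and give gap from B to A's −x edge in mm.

The spool's min-x is at 0; the stool's min-x is 0; gap = 0 mm.

A is a stool. B is a spool. The spool is on top of the stool. The gap from the spool to the stool's −x edge is 0 mm.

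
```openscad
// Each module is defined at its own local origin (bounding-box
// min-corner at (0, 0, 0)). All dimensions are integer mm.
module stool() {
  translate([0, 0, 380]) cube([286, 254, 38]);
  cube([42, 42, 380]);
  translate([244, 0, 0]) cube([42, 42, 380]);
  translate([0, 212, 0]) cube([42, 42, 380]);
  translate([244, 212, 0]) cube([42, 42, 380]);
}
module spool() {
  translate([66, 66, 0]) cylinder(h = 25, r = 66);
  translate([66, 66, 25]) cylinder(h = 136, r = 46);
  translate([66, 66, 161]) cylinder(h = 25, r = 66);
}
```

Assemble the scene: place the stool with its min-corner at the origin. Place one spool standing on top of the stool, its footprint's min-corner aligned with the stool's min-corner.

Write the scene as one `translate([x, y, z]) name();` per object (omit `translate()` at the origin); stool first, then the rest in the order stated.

stool();
translate([0, 0, 418]) spool();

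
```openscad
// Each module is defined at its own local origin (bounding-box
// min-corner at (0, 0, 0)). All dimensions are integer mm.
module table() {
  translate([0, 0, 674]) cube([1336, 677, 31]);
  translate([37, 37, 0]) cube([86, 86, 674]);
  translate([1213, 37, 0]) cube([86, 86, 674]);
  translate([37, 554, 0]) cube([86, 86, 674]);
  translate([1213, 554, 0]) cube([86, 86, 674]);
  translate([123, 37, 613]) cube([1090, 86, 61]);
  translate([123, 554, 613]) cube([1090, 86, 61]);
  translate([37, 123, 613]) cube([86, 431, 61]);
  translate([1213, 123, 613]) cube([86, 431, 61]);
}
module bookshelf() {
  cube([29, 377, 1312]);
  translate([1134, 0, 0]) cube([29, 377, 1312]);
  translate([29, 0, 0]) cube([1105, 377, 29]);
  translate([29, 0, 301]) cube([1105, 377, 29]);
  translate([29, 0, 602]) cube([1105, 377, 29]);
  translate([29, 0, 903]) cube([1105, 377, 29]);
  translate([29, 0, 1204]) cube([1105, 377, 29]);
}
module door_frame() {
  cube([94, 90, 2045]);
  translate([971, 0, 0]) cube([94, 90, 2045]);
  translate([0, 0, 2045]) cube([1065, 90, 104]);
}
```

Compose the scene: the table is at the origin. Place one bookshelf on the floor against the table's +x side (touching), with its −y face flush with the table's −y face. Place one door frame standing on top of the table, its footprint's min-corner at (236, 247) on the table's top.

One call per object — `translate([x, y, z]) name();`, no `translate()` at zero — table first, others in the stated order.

table();
translate([1336, 0, 0]) bookshelf();
translate([236, 247, 705]) door_frame();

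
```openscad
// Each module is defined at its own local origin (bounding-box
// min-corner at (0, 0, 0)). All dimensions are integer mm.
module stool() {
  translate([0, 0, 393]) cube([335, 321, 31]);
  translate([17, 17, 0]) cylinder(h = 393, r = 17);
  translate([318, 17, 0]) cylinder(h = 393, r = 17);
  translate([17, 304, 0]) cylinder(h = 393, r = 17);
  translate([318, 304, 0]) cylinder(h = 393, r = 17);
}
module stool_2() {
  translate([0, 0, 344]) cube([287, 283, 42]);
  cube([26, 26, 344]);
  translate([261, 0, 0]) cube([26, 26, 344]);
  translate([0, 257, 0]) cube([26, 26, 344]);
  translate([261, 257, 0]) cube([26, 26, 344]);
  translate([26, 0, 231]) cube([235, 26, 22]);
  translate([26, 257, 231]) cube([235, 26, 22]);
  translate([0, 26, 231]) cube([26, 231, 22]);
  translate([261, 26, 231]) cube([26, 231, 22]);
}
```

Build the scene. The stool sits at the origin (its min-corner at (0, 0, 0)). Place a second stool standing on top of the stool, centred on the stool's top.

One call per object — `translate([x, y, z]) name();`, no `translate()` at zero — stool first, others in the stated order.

stool();
translate([24, 19, 424]) stool_2();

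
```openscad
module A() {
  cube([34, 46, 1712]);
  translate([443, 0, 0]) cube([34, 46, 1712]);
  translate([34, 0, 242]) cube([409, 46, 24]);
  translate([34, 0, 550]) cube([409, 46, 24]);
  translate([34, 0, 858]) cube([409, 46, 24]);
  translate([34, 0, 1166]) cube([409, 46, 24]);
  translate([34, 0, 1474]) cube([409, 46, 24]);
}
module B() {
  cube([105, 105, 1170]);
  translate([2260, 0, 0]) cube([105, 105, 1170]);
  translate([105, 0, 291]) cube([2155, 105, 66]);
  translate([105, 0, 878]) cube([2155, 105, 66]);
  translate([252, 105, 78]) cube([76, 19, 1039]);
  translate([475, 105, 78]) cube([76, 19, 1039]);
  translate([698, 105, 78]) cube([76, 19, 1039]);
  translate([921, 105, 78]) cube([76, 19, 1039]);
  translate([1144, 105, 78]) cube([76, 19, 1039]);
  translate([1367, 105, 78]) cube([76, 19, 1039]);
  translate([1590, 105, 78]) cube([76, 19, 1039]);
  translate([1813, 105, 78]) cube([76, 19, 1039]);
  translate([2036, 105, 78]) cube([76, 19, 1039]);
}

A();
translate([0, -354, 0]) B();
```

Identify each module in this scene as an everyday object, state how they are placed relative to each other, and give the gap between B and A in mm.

The fence section's nearest face is 230 mm from the ladder's −y face.

A is a ladder. B is a fence section. The fence section is on the floor beside the ladder on its −y side. The gap between the fence section and the ladder is 230 mm.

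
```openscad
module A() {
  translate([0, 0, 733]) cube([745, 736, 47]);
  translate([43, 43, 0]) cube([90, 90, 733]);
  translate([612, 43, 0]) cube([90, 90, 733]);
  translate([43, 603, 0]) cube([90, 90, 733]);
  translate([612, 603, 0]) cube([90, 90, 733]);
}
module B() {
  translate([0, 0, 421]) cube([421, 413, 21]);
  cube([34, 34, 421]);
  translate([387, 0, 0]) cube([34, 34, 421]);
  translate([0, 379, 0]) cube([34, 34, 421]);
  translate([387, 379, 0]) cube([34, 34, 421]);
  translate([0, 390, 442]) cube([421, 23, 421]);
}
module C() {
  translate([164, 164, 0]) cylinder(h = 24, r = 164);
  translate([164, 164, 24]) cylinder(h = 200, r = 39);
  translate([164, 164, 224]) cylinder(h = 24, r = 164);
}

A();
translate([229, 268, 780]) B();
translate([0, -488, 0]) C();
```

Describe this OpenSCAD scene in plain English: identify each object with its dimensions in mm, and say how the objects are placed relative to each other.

A is a table: top 745 mm (x) × 736 mm (y), 47 mm thick, upper face at z = 780 mm, on four 90×90 mm square legs, each inset 43 mm from the nearest pair of top edges, running from z = 0 to the bottom of the top.

B is a chair. The seat is a 421×413×21 mm slab with its top at z = 442 mm, on four 34×34 mm corner legs (flush with the seat edges, standing on z = 0). A flat backrest 23 mm thick, 421 mm tall, spans the full seat width and rises from the seat top along its +y edge, rear face flush with the rear of the seat.

C is a spool: two coaxial disc flanges of radius 164 mm and thickness 24 mm, joined by a core cylinder of radius 39 mm and height 200 mm. The lower flange rests on z = 0 and the three cylinders share a vertical axis.

The chair is on top of the table. The spool is on the floor beside the table on its −y side.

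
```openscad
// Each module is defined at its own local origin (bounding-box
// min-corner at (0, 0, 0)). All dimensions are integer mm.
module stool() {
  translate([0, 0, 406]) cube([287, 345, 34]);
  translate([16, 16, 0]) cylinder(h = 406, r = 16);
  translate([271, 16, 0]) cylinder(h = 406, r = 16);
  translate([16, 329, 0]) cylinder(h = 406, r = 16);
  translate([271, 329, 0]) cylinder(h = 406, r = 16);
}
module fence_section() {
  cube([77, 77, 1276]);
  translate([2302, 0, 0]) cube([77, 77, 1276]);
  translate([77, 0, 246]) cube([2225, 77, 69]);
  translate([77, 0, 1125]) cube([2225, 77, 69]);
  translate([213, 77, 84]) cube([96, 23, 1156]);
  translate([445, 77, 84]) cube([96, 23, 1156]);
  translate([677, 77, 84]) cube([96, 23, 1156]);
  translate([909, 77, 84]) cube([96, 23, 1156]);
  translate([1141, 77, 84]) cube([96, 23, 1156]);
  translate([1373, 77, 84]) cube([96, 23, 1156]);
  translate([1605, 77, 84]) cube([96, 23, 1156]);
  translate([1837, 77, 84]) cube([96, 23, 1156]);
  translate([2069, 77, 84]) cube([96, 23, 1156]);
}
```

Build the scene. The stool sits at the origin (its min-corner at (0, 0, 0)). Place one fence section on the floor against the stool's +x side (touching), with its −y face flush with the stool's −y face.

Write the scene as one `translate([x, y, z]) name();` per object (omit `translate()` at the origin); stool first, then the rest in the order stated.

stool();
translate([287, 0, 0]) fence_section();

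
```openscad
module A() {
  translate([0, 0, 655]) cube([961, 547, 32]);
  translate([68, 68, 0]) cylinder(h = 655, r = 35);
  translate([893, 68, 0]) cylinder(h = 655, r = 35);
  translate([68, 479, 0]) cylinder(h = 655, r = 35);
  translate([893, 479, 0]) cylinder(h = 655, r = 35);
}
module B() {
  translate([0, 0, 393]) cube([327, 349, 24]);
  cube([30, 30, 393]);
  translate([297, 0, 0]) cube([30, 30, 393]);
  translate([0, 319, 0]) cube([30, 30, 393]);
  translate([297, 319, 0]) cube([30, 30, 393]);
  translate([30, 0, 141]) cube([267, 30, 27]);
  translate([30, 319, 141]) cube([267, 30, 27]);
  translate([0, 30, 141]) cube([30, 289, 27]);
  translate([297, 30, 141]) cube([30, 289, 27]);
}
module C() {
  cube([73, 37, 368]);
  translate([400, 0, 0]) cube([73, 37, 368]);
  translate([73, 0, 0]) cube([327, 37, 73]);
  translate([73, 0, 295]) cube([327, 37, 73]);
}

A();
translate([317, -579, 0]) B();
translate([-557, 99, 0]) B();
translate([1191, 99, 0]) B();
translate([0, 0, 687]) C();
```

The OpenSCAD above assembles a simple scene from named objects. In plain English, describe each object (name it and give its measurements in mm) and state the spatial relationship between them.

A is a table with a 961×547 mm rectangular top, 32 mm thick, top surface at z = 687 mm, supported by four round legs of 70 mm diameter, each leg's bounding box inset 33 mm from the nearest pair of top edges, running from the floor.

B is a simple wooden stool: a rectangular seat 327 mm (x) by 349 mm (y), 24 mm thick, top face at z = 417 mm, on four square legs, each 30×30 mm in cross-section. The legs rest on z = 0, each flush with a corner of the seat. Four stretchers, 30 mm wide and 27 mm tall, connect adjacent legs with their undersides at z = 141 mm, each running between the inner faces of the legs it joins and aligned with the legs' outer faces on the other axis.

C is a rectangular picture frame lying in the x–z plane (depth along y). The opening is 327 mm wide (x) by 222 mm tall (z), surrounded by a border 73 mm wide on all four sides. The frame is 37 mm deep and is made of two full-height vertical stiles with two horizontal rails fitted between them.

Three stools sit around the table at the −y, −x, +x sides. The picture frame is on top of the table.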